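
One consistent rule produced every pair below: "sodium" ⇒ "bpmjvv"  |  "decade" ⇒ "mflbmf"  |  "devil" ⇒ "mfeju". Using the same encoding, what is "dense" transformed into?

The rule splits by letter class: vowels +1, consonants +9.
On dense: d(cons)+9=m, e(vowel)+1=f, n(cons)+9=w, s(cons)+9=b, e(vowel)+1=f.

mfwbf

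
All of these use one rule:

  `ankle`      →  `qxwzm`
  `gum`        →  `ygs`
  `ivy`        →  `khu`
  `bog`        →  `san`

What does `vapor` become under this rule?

dabmh

The output letters match the input read backwards, each shifted +12: ankle reversed is elkna. Two steps: reverse the string, then apply a Caesar shift of +12.
For vapor: reverse → ropav; then shift: r+12=d, o+12=a, p+12=b, a+12=m, v+12=h.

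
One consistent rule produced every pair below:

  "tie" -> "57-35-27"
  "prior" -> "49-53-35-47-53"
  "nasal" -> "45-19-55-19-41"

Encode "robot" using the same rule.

53-47-21-47-57

t(#20)→57 and i(#9)→35: differences scale by 2, so n = 2·pos + 17. Each letter becomes 2×(its alphabet position, a=1..z=26) + 17.
On robot: r=18→53, o=15→47, b=2→21, o=15→47, t=20→57.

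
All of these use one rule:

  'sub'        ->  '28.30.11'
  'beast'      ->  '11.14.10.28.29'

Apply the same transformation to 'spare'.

s is letter #19 and maps to 28: an offset of 9. The number is (letter's place in the alphabet, a=1) + 9.
For spare: s=19→28, p=16→25, a=1→10, r=18→27, e=5→14.

28.25.10.27.14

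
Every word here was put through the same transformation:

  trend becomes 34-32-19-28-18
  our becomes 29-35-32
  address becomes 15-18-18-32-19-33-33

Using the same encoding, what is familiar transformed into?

Each letter is replaced by its alphabet position (a=1..z=26) + 14.
On familiar: f=6→20, a=1→15, m=13→27, i=9→23, l=12→26, i=9→23, a=1→15, r=18→32.

20-15-27-23-26-23-15-32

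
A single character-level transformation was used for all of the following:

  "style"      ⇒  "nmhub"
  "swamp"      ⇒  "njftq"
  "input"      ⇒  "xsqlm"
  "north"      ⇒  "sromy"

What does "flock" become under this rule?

aurdv

s(18)→n(13) and t(19)→m(12) fit y≡25x+5 (mod 26); the inverse of 25 mod 26 is 25. Each letter's alphabet position (a=0..z=25) is mapped through 25·x+5 mod 26 — an affine cipher.
On flock: f(5)→25·5+5≡0=a; l(11)→25·11+5≡20=u; o(14)→25·14+5≡17=r; c(2)→25·2+5≡3=d; k(10)→25·10+5≡21=v (all mod 26).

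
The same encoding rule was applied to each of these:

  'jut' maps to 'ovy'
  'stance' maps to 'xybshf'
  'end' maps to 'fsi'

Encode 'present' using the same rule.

The shift depends on letter class: consonant j→o is +5, but vowel u→v is +1. Vowels shift forward by 1 and consonants shift forward by 5.
For present: p(cons)+5=u, r(cons)+5=w, e(vowel)+1=f, s(cons)+5=x, e(vowel)+1=f, n(cons)+5=s, t(cons)+5=y.

uwfxfsy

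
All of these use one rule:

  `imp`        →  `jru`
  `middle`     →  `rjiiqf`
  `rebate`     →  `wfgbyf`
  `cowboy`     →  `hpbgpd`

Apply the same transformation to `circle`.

The shift depends on letter class: consonant m→r is +5, but vowel i→j is +1. Two shifts are in play — +1 for a/e/i/o/u, +5 for every other letter.
On circle: c(cons)+5=h, i(vowel)+1=j, r(cons)+5=w, c(cons)+5=h, l(cons)+5=q, e(vowel)+1=f.

hjwhqf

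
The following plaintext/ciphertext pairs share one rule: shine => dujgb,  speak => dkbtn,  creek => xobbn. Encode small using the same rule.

Treating letters as 0–25, the rule is x ↦ 15x + 19 (mod 26).
On small: s(18)→15·18+19≡3=d; m(12)→15·12+19≡17=r; a(0)→15·0+19≡19=t; l(11)→15·11+19≡2=c; l(11)→15·11+19≡2=c (all mod 26).

drtcc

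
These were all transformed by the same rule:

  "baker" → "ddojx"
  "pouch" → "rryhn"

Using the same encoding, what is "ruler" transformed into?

txpjx

In baker: b→d is +2, a→d is +3, k→o is +4, e→j is +5 — the shift increases by 1 each position. Letter i (0-indexed) is shifted by i+2, so successive shifts are 2, 3, 4, ….
Applying it to ruler: r+2=t, u+3=x, l+4=p, e+5=j, r+6=x.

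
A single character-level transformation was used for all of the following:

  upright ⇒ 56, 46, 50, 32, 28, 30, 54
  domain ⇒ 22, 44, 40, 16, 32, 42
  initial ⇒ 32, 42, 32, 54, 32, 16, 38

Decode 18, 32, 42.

bin

u(#21)→56 and p(#16)→46: differences scale by 2, so n = 2·pos + 14. The formula is n = 2×(alphabet index, a=1) + 14.
Undoing it on 18, 32, 42: 18→(18−14)÷2=2=b, 32→(32−14)÷2=9=i, 42→(42−14)÷2=14=n.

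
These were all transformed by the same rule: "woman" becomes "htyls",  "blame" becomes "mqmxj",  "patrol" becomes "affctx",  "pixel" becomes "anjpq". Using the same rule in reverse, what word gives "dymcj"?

Shifts by position in woman: pos 0: w→h (+11), pos 1: o→t (+5), pos 2: m→y (+12), pos 3: a→l (+11), pos 4: n→s (+5) — repeating every 3. It's a Vigenère-style cipher with numeric key [11,5,12]: position i shifts by key[i mod 3].
Reversing it on dymcj: d−11=s, y−5=t, m−12=a, c−11=r, j−5=e.

stare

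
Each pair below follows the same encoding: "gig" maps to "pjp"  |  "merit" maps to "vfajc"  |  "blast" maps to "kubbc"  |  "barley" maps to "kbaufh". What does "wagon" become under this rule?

The shift depends on letter class: consonant g→p is +9, but vowel i→j is +1. The rule splits by letter class: vowels +1, consonants +9.
Applying it to wagon: w(cons)+9=f, a(vowel)+1=b, g(cons)+9=p, o(vowel)+1=p, n(cons)+9=w.

fbppw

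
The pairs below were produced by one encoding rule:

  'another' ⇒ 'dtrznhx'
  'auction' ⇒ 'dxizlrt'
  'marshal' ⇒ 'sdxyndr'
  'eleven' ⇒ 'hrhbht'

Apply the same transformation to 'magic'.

sdmli

Vowels shift forward by 3 and consonants shift forward by 6.
Applying it to magic: m(cons)+6=s, a(vowel)+3=d, g(cons)+6=m, i(vowel)+3=l, c(cons)+6=i.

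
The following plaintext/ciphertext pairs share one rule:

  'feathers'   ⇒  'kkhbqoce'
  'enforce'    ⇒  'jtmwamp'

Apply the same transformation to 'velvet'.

aksdnd

The shift increases by 1 at each position, starting from +5: 5, 6, 7, ….
For velvet: v+5=a, e+6=k, l+7=s, v+8=d, e+9=n, t+10=d.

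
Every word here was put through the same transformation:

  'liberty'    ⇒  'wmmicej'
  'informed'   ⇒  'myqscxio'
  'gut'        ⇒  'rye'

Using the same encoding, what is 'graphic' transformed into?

The shift depends on letter class: consonant l→w is +11, but vowel i→m is +4. Vowels shift forward by 4 and consonants shift forward by 11.
On graphic: g(cons)+11=r, r(cons)+11=c, a(vowel)+4=e, p(cons)+11=a, h(cons)+11=s, i(vowel)+4=m, c(cons)+11=n.

rceasmn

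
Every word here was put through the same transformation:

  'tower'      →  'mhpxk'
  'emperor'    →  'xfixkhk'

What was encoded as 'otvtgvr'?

vacancy

Compare letters: t→m is +19, o→h is +19, w→p is +19 — a constant shift. Each letter is shifted forward by 19 in the alphabet (a Caesar shift of +19).
Reversing it on otvtgvr: o−19=v, t−19=a, v−19=c, t−19=a, g−19=n, v−19=c, r−19=y.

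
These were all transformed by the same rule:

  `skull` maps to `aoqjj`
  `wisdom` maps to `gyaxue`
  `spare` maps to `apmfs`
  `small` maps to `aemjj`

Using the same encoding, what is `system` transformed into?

s(18)→a(0) and k(10)→o(14) fit y≡21x+12 (mod 26); the inverse of 21 mod 26 is 5. This is an affine cipher: with a=0,…,z=25, each position x becomes (21x+12) mod 26.
For system: s(18)→21·18+12≡0=a; y(24)→21·24+12≡22=w; s(18)→21·18+12≡0=a; t(19)→21·19+12≡21=v; e(4)→21·4+12≡18=s; m(12)→21·12+12≡4=e (all mod 26).

awavse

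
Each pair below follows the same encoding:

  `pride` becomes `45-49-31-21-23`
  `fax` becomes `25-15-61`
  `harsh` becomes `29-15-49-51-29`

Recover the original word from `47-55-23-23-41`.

queen

With a=1..z=26, the number is 2·pos + 13.
Undoing it on 47-55-23-23-41: 47→(47−13)÷2=17=q, 55→(55−13)÷2=21=u, 23→(23−13)÷2=5=e, 23→(23−13)÷2=5=e, 41→(41−13)÷2=14=n.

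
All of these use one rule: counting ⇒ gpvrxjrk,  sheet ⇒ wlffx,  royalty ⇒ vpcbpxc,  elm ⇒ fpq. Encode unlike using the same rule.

The rule splits by letter class: vowels +1, consonants +4.
On unlike: u(vowel)+1=v, n(cons)+4=r, l(cons)+4=p, i(vowel)+1=j, k(cons)+4=o, e(vowel)+1=f.

vrpjof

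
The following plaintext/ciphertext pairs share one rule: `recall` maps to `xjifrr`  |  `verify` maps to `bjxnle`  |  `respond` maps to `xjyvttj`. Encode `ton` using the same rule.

ztt

The shift depends on letter class: consonant r→x is +6, but vowel e→j is +5. The rule splits by letter class: vowels +5, consonants +6.
For ton: t(cons)+6=z, o(vowel)+5=t, n(cons)+6=t.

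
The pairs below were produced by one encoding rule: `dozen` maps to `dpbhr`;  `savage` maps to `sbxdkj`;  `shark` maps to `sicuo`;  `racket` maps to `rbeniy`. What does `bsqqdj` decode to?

In dozen: d→d is +0, o→p is +1, z→b is +2, e→h is +3 — the shift increases by 1 each position. The shift increases by 1 at each position, starting from +0: 0, 1, 2, ….
Decoding bsqqdj: b−0=b, s−1=r, q−2=o, q−3=n, d−4=z, j−5=e.

bronze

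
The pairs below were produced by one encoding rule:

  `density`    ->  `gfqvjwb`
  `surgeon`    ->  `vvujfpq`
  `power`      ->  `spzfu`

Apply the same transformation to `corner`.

fpuqfu

The shift depends on letter class: consonant d→g is +3, but vowel e→f is +1. Two shifts are in play — +1 for a/e/i/o/u, +3 for every other letter.
Applying it to corner: c(cons)+3=f, o(vowel)+1=p, r(cons)+3=u, n(cons)+3=q, e(vowel)+1=f, r(cons)+3=u.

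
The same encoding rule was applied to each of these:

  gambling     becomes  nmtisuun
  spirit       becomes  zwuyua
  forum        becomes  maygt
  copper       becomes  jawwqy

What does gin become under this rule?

nuu

The shift depends on letter class: consonant g→n is +7, but vowel a→m is +12. Two shifts are in play — +12 for a/e/i/o/u, +7 for every other letter.
Applying it to gin: g(cons)+7=n, i(vowel)+12=u, n(cons)+7=u.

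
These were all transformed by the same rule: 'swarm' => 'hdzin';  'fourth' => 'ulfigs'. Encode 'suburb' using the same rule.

Each pair mirrors across the alphabet (s↔h, w↔d, a↔z): positions sum to 25. Letters are reflected about the middle of the alphabet (position → 25−position): Atbash.
On suburb: s↔h, u↔f, b↔y, u↔f, r↔i, b↔y.

hfyfiy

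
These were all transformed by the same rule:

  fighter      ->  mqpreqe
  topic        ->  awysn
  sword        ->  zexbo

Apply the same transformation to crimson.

jzrwdaa

The shift increases by 1 at each position, starting from +7: 7, 8, 9, ….
Applying it to crimson: c+7=j, r+8=z, i+9=r, m+10=w, s+11=d, o+12=a, n+13=a.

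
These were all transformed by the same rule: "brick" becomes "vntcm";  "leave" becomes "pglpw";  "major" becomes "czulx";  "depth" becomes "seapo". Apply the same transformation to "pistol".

wzedta

The output letters match the input read backwards, each shifted +11: brick reversed is kcirb. Two steps: reverse the string, then apply a Caesar shift of +11.
On pistol: reverse → lotsip; then shift: l+11=w, o+11=z, t+11=e, s+11=d, i+11=t, p+11=a.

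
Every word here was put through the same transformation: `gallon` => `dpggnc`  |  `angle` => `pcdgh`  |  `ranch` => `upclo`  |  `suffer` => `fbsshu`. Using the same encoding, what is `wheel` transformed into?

xohhg

Each letter's alphabet position (a=0..z=25) is mapped through 11·x+15 mod 26 — an affine cipher.
For wheel: w(22)→11·22+15≡23=x; h(7)→11·7+15≡14=o; e(4)→11·4+15≡7=h; e(4)→11·4+15≡7=h; l(11)→11·11+15≡6=g (all mod 26).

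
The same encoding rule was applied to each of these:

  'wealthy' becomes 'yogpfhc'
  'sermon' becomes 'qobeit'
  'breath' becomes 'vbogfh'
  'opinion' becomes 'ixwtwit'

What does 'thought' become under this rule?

fhiushf

Treating letters as 0–25, the rule is x ↦ 15x + 6 (mod 26).
Applying it to thought: t(19)→15·19+6≡5=f; h(7)→15·7+6≡7=h; o(14)→15·14+6≡8=i; u(20)→15·20+6≡20=u; g(6)→15·6+6≡18=s; h(7)→15·7+6≡7=h; t(19)→15·19+6≡5=f (all mod 26).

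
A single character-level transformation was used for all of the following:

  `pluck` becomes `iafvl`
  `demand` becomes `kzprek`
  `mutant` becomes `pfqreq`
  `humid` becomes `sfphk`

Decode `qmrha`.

trail

This is an affine cipher: with a=0,…,z=25, each position x becomes (15x+17) mod 26.
Undoing it on qmrha: q(16)→7·(16−17)≡19=t; m(12)→7·(12−17)≡17=r; r(17)→7·(17−17)≡0=a; h(7)→7·(7−17)≡8=i; a(0)→7·(0−17)≡11=l (all mod 26).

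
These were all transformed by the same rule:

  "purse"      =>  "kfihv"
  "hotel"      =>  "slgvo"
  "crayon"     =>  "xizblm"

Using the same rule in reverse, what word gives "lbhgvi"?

p(15)→k(10) and u(20)→f(5) fit y≡25x+25 (mod 26); the inverse of 25 mod 26 is 25. This is an affine cipher: with a=0,…,z=25, each position x becomes (25x+25) mod 26.
Reversing it on lbhgvi: l(11)→25·(11−25)≡14=o; b(1)→25·(1−25)≡24=y; h(7)→25·(7−25)≡18=s; g(6)→25·(6−25)≡19=t; v(21)→25·(21−25)≡4=e; i(8)→25·(8−25)≡17=r (all mod 26).

oyster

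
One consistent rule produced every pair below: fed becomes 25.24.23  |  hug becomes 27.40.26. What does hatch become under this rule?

f is letter #6 and maps to 25: an offset of 19. The number is (letter's place in the alphabet, a=1) + 19.
On hatch: h=8→27, a=1→20, t=20→39, c=3→22, h=8→27.

27.20.39.22.27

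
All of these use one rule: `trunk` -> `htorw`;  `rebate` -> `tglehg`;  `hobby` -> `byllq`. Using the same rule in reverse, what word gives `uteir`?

grain

t(19)→h(7) and r(17)→t(19) fit y≡7x+4 (mod 26); the inverse of 7 mod 26 is 15. Treating letters as 0–25, the rule is x ↦ 7x + 4 (mod 26).
Undoing it on uteir: u(20)→15·(20−4)≡6=g; t(19)→15·(19−4)≡17=r; e(4)→15·(4−4)≡0=a; i(8)→15·(8−4)≡8=i; r(17)→15·(17−4)≡13=n (all mod 26).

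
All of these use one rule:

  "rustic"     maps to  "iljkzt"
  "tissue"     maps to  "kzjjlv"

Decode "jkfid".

Compare letters: r→i is +17, u→l is +17, s→j is +17 — a constant shift. Every letter moves 17 places later in the alphabet, wrapping around z→a.
Undoing it on jkfid: j−17=s, k−17=t, f−17=o, i−17=r, d−17=m.

storm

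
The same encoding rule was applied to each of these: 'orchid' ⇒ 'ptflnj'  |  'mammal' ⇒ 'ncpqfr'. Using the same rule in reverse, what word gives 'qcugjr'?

In orchid: o→p is +1, r→t is +2, c→f is +3, h→l is +4 — the shift increases by 1 each position. Each letter shifts forward by (position + 1), i.e. 1, 2, 3, … — the shift grows by one for each successive letter.
Undoing it on qcugjr: q−1=p, c−2=a, u−3=r, g−4=c, j−5=e, r−6=l.

parcel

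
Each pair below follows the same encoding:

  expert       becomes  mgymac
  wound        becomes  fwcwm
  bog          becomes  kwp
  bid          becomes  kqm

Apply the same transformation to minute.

vqwccm

The shift depends on letter class: consonant x→g is +9, but vowel e→m is +8. Two shifts are in play — +8 for a/e/i/o/u, +9 for every other letter.
On minute: m(cons)+9=v, i(vowel)+8=q, n(cons)+9=w, u(vowel)+8=c, t(cons)+9=c, e(vowel)+8=m.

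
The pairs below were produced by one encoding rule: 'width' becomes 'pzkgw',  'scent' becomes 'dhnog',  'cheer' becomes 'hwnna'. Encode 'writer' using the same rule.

This is an affine cipher: with a=0,…,z=25, each position x becomes (3x+1) mod 26.
On writer: w(22)→3·22+1≡15=p; r(17)→3·17+1≡0=a; i(8)→3·8+1≡25=z; t(19)→3·19+1≡6=g; e(4)→3·4+1≡13=n; r(17)→3·17+1≡0=a (all mod 26).

pazgna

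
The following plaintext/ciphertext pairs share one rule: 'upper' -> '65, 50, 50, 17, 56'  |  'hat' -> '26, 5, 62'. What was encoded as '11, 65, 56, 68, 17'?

curve

u(#21)→65 and p(#16)→50: differences scale by 3, so n = 3·pos + 2. With a=1..z=26, the number is 3·pos + 2.
Undoing it on 11, 65, 56, 68, 17: 11→(11−2)÷3=3=c, 65→(65−2)÷3=21=u, 56→(56−2)÷3=18=r, 68→(68−2)÷3=22=v, 17→(17−2)÷3=5=e.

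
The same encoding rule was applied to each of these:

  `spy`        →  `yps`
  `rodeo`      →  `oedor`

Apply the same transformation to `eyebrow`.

The output letters match the input read backwards: spy reversed is yps. It's just the letters in reverse order.
Applying it to eyebrow: reverse → worbeye.

worbeye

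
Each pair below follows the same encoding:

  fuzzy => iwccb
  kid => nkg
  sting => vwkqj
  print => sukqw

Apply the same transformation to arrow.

cuuqz

The shift depends on letter class: consonant f→i is +3, but vowel u→w is +2. The rule splits by letter class: vowels +2, consonants +3.
Applying it to arrow: a(vowel)+2=c, r(cons)+3=u, r(cons)+3=u, o(vowel)+2=q, w(cons)+3=z.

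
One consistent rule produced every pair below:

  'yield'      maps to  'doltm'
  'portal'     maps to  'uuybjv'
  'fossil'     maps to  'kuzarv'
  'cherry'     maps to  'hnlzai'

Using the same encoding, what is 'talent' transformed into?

ygsmwd

Each letter shifts forward by (position + 5), i.e. 5, 6, 7, … — the shift grows by one for each successive letter.
On talent: t+5=y, a+6=g, l+7=s, e+8=m, n+9=w, t+10=d.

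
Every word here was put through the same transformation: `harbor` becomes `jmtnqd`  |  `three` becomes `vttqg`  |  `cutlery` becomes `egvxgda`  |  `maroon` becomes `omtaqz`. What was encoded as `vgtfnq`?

Shifts by position in harbor: pos 0: h→j (+2), pos 1: a→m (+12), pos 2: r→t (+2), pos 3: b→n (+12) — repeating every 2. A repeating key of period 2 is used — shifts +2, +12 over and over.
Reversing it on vgtfnq: v−2=t, g−12=u, t−2=r, f−12=t, n−2=l, q−12=e.

turtle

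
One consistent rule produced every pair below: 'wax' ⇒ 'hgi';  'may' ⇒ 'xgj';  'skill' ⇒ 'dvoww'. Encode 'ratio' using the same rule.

cgeou

Two shifts are in play — +6 for a/e/i/o/u, +11 for every other letter.
For ratio: r(cons)+11=c, a(vowel)+6=g, t(cons)+11=e, i(vowel)+6=o, o(vowel)+6=u.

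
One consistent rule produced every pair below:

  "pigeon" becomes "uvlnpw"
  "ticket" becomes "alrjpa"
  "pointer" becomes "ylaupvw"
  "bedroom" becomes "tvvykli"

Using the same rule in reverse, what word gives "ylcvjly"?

The output letters match the input read backwards, each shifted +7: pigeon reversed is noegip. Read the word backwards and shift each letter +7.
Reversing it on ylcvjly: shift back: y−7=r, l−7=e, c−7=v, v−7=o, j−7=c, l−7=e, y−7=r → revocer; then reverse → recover.

recover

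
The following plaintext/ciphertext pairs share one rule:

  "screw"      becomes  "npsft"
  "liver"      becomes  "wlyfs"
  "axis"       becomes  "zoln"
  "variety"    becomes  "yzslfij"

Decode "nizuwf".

stable

This is an affine cipher: with a=0,…,z=25, each position x becomes (21x+25) mod 26.
Undoing it on nizuwf: n(13)→5·(13−25)≡18=s; i(8)→5·(8−25)≡19=t; z(25)→5·(25−25)≡0=a; u(20)→5·(20−25)≡1=b; w(22)→5·(22−25)≡11=l; f(5)→5·(5−25)≡4=e (all mod 26).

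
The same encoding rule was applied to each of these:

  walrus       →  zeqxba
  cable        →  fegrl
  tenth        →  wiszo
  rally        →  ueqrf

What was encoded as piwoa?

In walrus: w→z is +3, a→e is +4, l→q is +5, r→x is +6 — the shift increases by 1 each position. Each letter shifts forward by (position + 3), i.e. 3, 4, 5, … — the shift grows by one for each successive letter.
Reversing it on piwoa: p−3=m, i−4=e, w−5=r, o−6=i, a−7=t.

merit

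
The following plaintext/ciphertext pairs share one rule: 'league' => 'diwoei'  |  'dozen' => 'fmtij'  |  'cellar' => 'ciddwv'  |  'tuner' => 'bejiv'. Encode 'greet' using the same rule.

oviib

This is an affine cipher: with a=0,…,z=25, each position x becomes (3x+22) mod 26.
On greet: g(6)→3·6+22≡14=o; r(17)→3·17+22≡21=v; e(4)→3·4+22≡8=i; e(4)→3·4+22≡8=i; t(19)→3·19+22≡1=b (all mod 26).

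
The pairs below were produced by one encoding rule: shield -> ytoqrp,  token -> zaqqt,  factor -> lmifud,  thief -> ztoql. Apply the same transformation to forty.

Shifts by position in shield: pos 0: s→y (+6), pos 1: h→t (+12), pos 2: i→o (+6), pos 3: e→q (+12) — repeating every 2. The shifts repeat in a cycle of length 2: positions 0,1,… shift by +6, +12, then the pattern repeats.
Applying it to forty: f+6=l, o+12=a, r+6=x, t+12=f, y+6=e.

laxfe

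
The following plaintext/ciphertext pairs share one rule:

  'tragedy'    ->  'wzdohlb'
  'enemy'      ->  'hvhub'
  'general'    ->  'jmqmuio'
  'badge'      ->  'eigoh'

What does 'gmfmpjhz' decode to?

december

The shifts repeat in a cycle of length 2: positions 0,1,… shift by +3, +8, then the pattern repeats.
Reversing it on gmfmpjhz: g−3=d, m−8=e, f−3=c, m−8=e, p−3=m, j−8=b, h−3=e, z−8=r.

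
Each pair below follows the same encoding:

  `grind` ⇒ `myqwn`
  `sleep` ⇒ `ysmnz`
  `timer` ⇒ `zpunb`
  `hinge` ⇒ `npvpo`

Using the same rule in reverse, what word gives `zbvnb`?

In grind: g→m is +6, r→y is +7, i→q is +8, n→w is +9 — the shift increases by 1 each position. Letter i (0-indexed) is shifted by i+6, so successive shifts are 6, 7, 8, ….
Decoding zbvnb: z−6=t, b−7=u, v−8=n, n−9=e, b−10=r.

tuner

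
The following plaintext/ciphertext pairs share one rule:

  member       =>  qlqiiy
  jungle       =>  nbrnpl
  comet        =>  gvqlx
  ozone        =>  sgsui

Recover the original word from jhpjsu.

falcon

A repeating key of period 2 is used — shifts +4, +7 over and over.
Undoing it on jhpjsu: j−4=f, h−7=a, p−4=l, j−7=c, s−4=o, u−7=n.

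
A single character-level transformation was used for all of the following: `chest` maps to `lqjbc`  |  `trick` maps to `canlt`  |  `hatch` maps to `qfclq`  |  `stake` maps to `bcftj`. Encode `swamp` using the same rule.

bffvy

The shift depends on letter class: consonant c→l is +9, but vowel e→j is +5. Two shifts are in play — +5 for a/e/i/o/u, +9 for every other letter.
For swamp: s(cons)+9=b, w(cons)+9=f, a(vowel)+5=f, m(cons)+9=v, p(cons)+9=y.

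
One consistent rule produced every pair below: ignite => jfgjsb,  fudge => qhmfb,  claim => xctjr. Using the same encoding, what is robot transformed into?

ovivs

i(8)→j(9) and g(6)→f(5) fit y≡15x+19 (mod 26); the inverse of 15 mod 26 is 7. This is an affine cipher: with a=0,…,z=25, each position x becomes (15x+19) mod 26.
For robot: r(17)→15·17+19≡14=o; o(14)→15·14+19≡21=v; b(1)→15·1+19≡8=i; o(14)→15·14+19≡21=v; t(19)→15·19+19≡18=s (all mod 26).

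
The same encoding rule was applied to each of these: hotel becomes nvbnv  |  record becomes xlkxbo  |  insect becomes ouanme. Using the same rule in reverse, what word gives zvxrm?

topic

In hotel: h→n is +6, o→v is +7, t→b is +8, e→n is +9 — the shift increases by 1 each position. Letter i (0-indexed) is shifted by i+6, so successive shifts are 6, 7, 8, ….
Decoding zvxrm: z−6=t, v−7=o, x−8=p, r−9=i, m−10=c.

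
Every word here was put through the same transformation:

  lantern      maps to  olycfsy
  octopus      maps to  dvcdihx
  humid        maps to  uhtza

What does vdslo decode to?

coral

Each letter's alphabet position (a=0..z=25) is mapped through 5·x+11 mod 26 — an affine cipher.
Decoding vdslo: v(21)→21·(21−11)≡2=c; d(3)→21·(3−11)≡14=o; s(18)→21·(18−11)≡17=r; l(11)→21·(11−11)≡0=a; o(14)→21·(14−11)≡11=l (all mod 26).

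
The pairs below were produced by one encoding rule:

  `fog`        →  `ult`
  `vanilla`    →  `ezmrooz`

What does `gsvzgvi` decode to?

theater

Each pair mirrors across the alphabet (f↔u, o↔l, g↔t): positions sum to 25. Each letter is replaced by its mirror in the alphabet: a↔z, b↔y, c↔x, and so on (the Atbash cipher).
Reversing it on gsvzgvi: g↔t, s↔h, v↔e, z↔a, g↔t, v↔e, i↔r.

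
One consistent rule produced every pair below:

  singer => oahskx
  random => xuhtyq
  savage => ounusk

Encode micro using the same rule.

s(18)→o(14) and i(8)→a(0) fit y≡17x+20 (mod 26); the inverse of 17 mod 26 is 23. This is an affine cipher: with a=0,…,z=25, each position x becomes (17x+20) mod 26.
For micro: m(12)→17·12+20≡16=q; i(8)→17·8+20≡0=a; c(2)→17·2+20≡2=c; r(17)→17·17+20≡23=x; o(14)→17·14+20≡24=y (all mod 26).

qacxy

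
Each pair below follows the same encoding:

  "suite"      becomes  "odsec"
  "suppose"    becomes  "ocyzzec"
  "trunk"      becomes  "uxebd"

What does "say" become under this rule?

Read the word backwards and shift each letter +10.
On say: reverse → yas; then shift: y+10=i, a+10=k, s+10=c.

ikc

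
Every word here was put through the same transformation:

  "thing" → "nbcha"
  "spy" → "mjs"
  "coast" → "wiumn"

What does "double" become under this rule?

xiovfy

Compare letters: t→n is +20, h→b is +20, i→c is +20 — a constant shift. This is a Caesar cipher with shift 20.
For double: d+20=x, o+20=i, u+20=o, b+20=v, l+20=f, e+20=y.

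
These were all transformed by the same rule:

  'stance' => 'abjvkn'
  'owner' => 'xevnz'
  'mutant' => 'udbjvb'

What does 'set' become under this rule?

anb

The shift depends on letter class: consonant s→a is +8, but vowel a→j is +9. Two shifts are in play — +9 for a/e/i/o/u, +8 for every other letter.
On set: s(cons)+8=a, e(vowel)+9=n, t(cons)+8=b.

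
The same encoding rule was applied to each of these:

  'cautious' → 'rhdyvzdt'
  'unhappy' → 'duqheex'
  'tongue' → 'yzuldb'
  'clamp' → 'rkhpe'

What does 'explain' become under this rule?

c(2)→r(17) and a(0)→h(7) fit y≡5x+7 (mod 26); the inverse of 5 mod 26 is 21. Each letter's alphabet position (a=0..z=25) is mapped through 5·x+7 mod 26 — an affine cipher.
Applying it to explain: e(4)→5·4+7≡1=b; x(23)→5·23+7≡18=s; p(15)→5·15+7≡4=e; l(11)→5·11+7≡10=k; a(0)→5·0+7≡7=h; i(8)→5·8+7≡21=v; n(13)→5·13+7≡20=u (all mod 26).

bsekhvu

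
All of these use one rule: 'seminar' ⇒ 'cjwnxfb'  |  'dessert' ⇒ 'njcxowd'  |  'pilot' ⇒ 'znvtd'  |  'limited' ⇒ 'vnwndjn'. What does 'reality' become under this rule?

bjkqsyi

The shifts repeat in a cycle of length 2: positions 0,1,… shift by +10, +5, then the pattern repeats.
Applying it to reality: r+10=b, e+5=j, a+10=k, l+5=q, i+10=s, t+5=y, y+10=i.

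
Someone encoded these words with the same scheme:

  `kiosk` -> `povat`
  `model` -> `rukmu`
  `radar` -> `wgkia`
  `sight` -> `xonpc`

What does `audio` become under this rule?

In kiosk: k→p is +5, i→o is +6, o→v is +7, s→a is +8 — the shift increases by 1 each position. The shift increases by 1 at each position, starting from +5: 5, 6, 7, ….
On audio: a+5=f, u+6=a, d+7=k, i+8=q, o+9=x.

fakqx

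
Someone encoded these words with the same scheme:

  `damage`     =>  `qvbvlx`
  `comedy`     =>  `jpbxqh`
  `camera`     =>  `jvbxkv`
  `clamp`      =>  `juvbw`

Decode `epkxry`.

This is an affine cipher: with a=0,…,z=25, each position x becomes (7x+21) mod 26.
Undoing it on epkxry: e(4)→15·(4−21)≡5=f; p(15)→15·(15−21)≡14=o; k(10)→15·(10−21)≡17=r; x(23)→15·(23−21)≡4=e; r(17)→15·(17−21)≡18=s; y(24)→15·(24−21)≡19=t (all mod 26).

forest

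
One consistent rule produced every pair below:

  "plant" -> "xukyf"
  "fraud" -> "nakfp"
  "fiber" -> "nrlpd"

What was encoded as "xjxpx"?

panel

In plant: p→x is +8, l→u is +9, a→k is +10, n→y is +11 — the shift increases by 1 each position. The shift increases by 1 at each position, starting from +8: 8, 9, 10, ….
Undoing it on xjxpx: x−8=p, j−9=a, x−10=n, p−11=e, x−12=l.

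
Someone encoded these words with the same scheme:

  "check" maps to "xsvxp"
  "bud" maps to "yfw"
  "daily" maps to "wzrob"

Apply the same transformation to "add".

This is the alphabet-reversal cipher (Atbash): a becomes z, b becomes y, etc.
For add: a↔z, d↔w, d↔w.

zww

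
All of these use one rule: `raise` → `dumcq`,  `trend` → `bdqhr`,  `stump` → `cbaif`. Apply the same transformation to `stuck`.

r(17)→d(3) and a(0)→u(20) fit y≡25x+20 (mod 26); the inverse of 25 mod 26 is 25. This is an affine cipher: with a=0,…,z=25, each position x becomes (25x+20) mod 26.
For stuck: s(18)→25·18+20≡2=c; t(19)→25·19+20≡1=b; u(20)→25·20+20≡0=a; c(2)→25·2+20≡18=s; k(10)→25·10+20≡10=k (all mod 26).

cbask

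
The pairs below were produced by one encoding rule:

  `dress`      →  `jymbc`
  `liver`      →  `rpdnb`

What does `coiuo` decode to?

Letter i (0-indexed) is shifted by i+6, so successive shifts are 6, 7, 8, ….
Undoing it on coiuo: c−6=w, o−7=h, i−8=a, u−9=l, o−10=e.

whale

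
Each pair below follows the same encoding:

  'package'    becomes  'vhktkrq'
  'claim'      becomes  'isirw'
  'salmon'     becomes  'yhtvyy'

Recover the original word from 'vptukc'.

pillar

In package: p→v is +6, a→h is +7, c→k is +8, k→t is +9 — the shift increases by 1 each position. Each letter shifts forward by (position + 6), i.e. 6, 7, 8, … — the shift grows by one for each successive letter.
Undoing it on vptukc: v−6=p, p−7=i, t−8=l, u−9=l, k−10=a, c−11=r.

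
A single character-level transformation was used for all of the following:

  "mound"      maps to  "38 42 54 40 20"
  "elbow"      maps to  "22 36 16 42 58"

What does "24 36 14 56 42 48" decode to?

flavor

m(#13)→38 and o(#15)→42: differences scale by 2, so n = 2·pos + 12. The formula is n = 2×(alphabet index, a=1) + 12.
Undoing it on 24 36 14 56 42 48: 24→(24−12)÷2=6=f, 36→(36−12)÷2=12=l, 14→(14−12)÷2=1=a, 56→(56−12)÷2=22=v, 42→(42−12)÷2=15=o, 48→(48−12)÷2=18=r.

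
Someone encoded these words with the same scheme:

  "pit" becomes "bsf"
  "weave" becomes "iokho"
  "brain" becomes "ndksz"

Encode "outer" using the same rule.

The shift depends on letter class: consonant p→b is +12, but vowel i→s is +10. Vowels shift forward by 10 and consonants shift forward by 12.
For outer: o(vowel)+10=y, u(vowel)+10=e, t(cons)+12=f, e(vowel)+10=o, r(cons)+12=d.

yefod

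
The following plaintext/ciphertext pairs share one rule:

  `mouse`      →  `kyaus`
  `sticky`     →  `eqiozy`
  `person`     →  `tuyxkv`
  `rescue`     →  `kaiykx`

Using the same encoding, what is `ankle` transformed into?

The word is reversed, then every letter is shifted forward by 6.
On ankle: reverse → elkna; then shift: e+6=k, l+6=r, k+6=q, n+6=t, a+6=g.

krqtg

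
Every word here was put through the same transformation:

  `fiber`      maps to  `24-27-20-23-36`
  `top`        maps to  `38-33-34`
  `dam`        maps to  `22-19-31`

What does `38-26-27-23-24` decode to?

thief

f is letter #6 and maps to 24: an offset of 18. Each letter is replaced by its alphabet position (a=1..z=26) + 18.
Reversing it on 38-26-27-23-24: 38→(38−18)÷1=20=t, 26→(26−18)÷1=8=h, 27→(27−18)÷1=9=i, 23→(23−18)÷1=5=e, 24→(24−18)÷1=6=f.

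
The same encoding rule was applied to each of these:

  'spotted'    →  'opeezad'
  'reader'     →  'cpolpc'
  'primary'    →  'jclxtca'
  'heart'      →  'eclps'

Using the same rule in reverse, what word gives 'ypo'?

The output letters match the input read backwards, each shifted +11: spotted reversed is dettops. The word is reversed, then every letter is shifted forward by 11.
Undoing it on ypo: shift back: y−11=n, p−11=e, o−11=d → ned; then reverse → den.

den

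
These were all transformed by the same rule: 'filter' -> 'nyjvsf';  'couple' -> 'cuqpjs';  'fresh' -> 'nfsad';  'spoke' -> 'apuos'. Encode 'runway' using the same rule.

f(5)→n(13) and i(8)→y(24) fit y≡21x+12 (mod 26); the inverse of 21 mod 26 is 5. Treating letters as 0–25, the rule is x ↦ 21x + 12 (mod 26).
For runway: r(17)→21·17+12≡5=f; u(20)→21·20+12≡16=q; n(13)→21·13+12≡25=z; w(22)→21·22+12≡6=g; a(0)→21·0+12≡12=m; y(24)→21·24+12≡22=w (all mod 26).

fqzgmw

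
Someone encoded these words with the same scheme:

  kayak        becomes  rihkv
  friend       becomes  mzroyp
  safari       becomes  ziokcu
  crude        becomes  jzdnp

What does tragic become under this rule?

azjqto

In kayak: k→r is +7, a→i is +8, y→h is +9, a→k is +10 — the shift increases by 1 each position. Each letter shifts forward by (position + 7), i.e. 7, 8, 9, … — the shift grows by one for each successive letter.
Applying it to tragic: t+7=a, r+8=z, a+9=j, g+10=q, i+11=t, c+12=o.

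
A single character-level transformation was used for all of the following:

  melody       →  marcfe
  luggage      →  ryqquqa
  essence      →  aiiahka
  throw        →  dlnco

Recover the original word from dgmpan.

m(12)→m(12) and e(4)→a(0) fit y≡21x+20 (mod 26); the inverse of 21 mod 26 is 5. This is an affine cipher: with a=0,…,z=25, each position x becomes (21x+20) mod 26.
Undoing it on dgmpan: d(3)→5·(3−20)≡19=t; g(6)→5·(6−20)≡8=i; m(12)→5·(12−20)≡12=m; p(15)→5·(15−20)≡1=b; a(0)→5·(0−20)≡4=e; n(13)→5·(13−20)≡17=r (all mod 26).

timber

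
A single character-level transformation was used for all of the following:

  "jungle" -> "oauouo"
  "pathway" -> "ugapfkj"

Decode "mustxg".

In jungle: j→o is +5, u→a is +6, n→u is +7, g→o is +8 — the shift increases by 1 each position. Each letter shifts forward by (position + 5), i.e. 5, 6, 7, … — the shift grows by one for each successive letter.
Undoing it on mustxg: m−5=h, u−6=o, s−7=l, t−8=l, x−9=o, g−10=w.

hollow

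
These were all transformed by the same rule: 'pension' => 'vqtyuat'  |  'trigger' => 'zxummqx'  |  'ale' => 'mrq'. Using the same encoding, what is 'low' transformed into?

The shift depends on letter class: consonant p→v is +6, but vowel e→q is +12. Two shifts are in play — +12 for a/e/i/o/u, +6 for every other letter.
On low: l(cons)+6=r, o(vowel)+12=a, w(cons)+6=c.

rac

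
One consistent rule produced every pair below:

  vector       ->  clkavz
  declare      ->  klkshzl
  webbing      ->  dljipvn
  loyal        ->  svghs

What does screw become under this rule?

zjzld

Shifts by position in vector: pos 0: v→c (+7), pos 1: e→l (+7), pos 2: c→k (+8), pos 3: t→a (+7), pos 4: o→v (+7), pos 5: r→z (+8) — repeating every 3. A repeating key of period 3 is used — shifts +7, +7, +8 over and over.
On screw: s+7=z, c+7=j, r+8=z, e+7=l, w+7=d.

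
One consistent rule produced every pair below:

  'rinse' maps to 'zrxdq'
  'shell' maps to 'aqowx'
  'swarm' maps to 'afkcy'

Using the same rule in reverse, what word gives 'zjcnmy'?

rascal

In rinse: r→z is +8, i→r is +9, n→x is +10, s→d is +11 — the shift increases by 1 each position. Each letter shifts forward by (position + 8), i.e. 8, 9, 10, … — the shift grows by one for each successive letter.
Undoing it on zjcnmy: z−8=r, j−9=a, c−10=s, n−11=c, m−12=a, y−13=l.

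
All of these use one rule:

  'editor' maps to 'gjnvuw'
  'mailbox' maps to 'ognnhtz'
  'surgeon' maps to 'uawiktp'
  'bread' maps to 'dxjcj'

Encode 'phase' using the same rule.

Shifts by position in editor: pos 0: e→g (+2), pos 1: d→j (+6), pos 2: i→n (+5), pos 3: t→v (+2), pos 4: o→u (+6), pos 5: r→w (+5) — repeating every 3. A repeating key of period 3 is used — shifts +2, +6, +5 over and over.
On phase: p+2=r, h+6=n, a+5=f, s+2=u, e+6=k.

rnfuk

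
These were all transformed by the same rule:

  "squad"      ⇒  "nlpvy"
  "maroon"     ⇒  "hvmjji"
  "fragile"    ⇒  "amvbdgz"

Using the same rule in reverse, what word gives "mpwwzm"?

Compare letters: s→n is +21, q→l is +21, u→p is +21 — a constant shift. Each letter is shifted forward by 21 in the alphabet (a Caesar shift of +21).
Undoing it on mpwwzm: m−21=r, p−21=u, w−21=b, w−21=b, z−21=e, m−21=r.

rubber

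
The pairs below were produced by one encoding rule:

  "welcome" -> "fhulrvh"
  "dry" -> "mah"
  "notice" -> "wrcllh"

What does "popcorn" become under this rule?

yrylraw

The shift depends on letter class: consonant w→f is +9, but vowel e→h is +3. Two shifts are in play — +3 for a/e/i/o/u, +9 for every other letter.
On popcorn: p(cons)+9=y, o(vowel)+3=r, p(cons)+9=y, c(cons)+9=l, o(vowel)+3=r, r(cons)+9=a, n(cons)+9=w.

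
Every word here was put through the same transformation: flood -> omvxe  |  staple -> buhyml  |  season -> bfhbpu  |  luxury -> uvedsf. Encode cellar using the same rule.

lfsuby

It's a Vigenère-style cipher with numeric key [9,1,7]: position i shifts by key[i mod 3].
On cellar: c+9=l, e+1=f, l+7=s, l+9=u, a+1=b, r+7=y.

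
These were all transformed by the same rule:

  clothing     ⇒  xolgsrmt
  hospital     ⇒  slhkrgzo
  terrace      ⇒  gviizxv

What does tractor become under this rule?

Each pair mirrors across the alphabet (c↔x, l↔o, o↔l): positions sum to 25. Each letter is replaced by its mirror in the alphabet: a↔z, b↔y, c↔x, and so on (the Atbash cipher).
For tractor: t↔g, r↔i, a↔z, c↔x, t↔g, o↔l, r↔i.

gizxgli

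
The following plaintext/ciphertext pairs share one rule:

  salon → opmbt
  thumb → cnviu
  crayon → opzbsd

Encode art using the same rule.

The output letters match the input read backwards, each shifted +1: salon reversed is nolas. Two steps: reverse the string, then apply a Caesar shift of +1.
On art: reverse → tra; then shift: t+1=u, r+1=s, a+1=b.

usb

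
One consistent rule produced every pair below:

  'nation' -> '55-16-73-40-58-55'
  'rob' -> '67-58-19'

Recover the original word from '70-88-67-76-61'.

syrup

Each letter becomes 3×(its alphabet position, a=1..z=26) + 13.
Undoing it on 70-88-67-76-61: 70→(70−13)÷3=19=s, 88→(88−13)÷3=25=y, 67→(67−13)÷3=18=r, 76→(76−13)÷3=21=u, 61→(61−13)÷3=16=p.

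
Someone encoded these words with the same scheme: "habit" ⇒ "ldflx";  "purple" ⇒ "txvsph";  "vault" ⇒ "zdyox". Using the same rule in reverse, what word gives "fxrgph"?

bundle

Shifts by position in habit: pos 0: h→l (+4), pos 1: a→d (+3), pos 2: b→f (+4), pos 3: i→l (+3) — repeating every 2. A repeating key of period 2 is used — shifts +4, +3 over and over.
Undoing it on fxrgph: f−4=b, x−3=u, r−4=n, g−3=d, p−4=l, h−3=e.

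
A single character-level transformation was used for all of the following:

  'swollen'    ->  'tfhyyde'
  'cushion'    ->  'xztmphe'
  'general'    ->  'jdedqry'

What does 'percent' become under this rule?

Each letter's alphabet position (a=0..z=25) is mapped through 3·x+17 mod 26 — an affine cipher.
For percent: p(15)→3·15+17≡10=k; e(4)→3·4+17≡3=d; r(17)→3·17+17≡16=q; c(2)→3·2+17≡23=x; e(4)→3·4+17≡3=d; n(13)→3·13+17≡4=e; t(19)→3·19+17≡22=w (all mod 26).

kdqxdew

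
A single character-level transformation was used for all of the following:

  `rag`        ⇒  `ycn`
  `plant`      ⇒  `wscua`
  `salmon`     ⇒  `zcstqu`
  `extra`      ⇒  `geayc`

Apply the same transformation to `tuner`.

The shift depends on letter class: consonant r→y is +7, but vowel a→c is +2. The rule splits by letter class: vowels +2, consonants +7.
For tuner: t(cons)+7=a, u(vowel)+2=w, n(cons)+7=u, e(vowel)+2=g, r(cons)+7=y.

awugy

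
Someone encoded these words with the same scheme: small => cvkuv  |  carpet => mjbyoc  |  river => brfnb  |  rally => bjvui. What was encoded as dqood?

theft

Shifts by position in small: pos 0: s→c (+10), pos 1: m→v (+9), pos 2: a→k (+10), pos 3: l→u (+9) — repeating every 2. It's a Vigenère-style cipher with numeric key [10,9]: position i shifts by key[i mod 2].
Undoing it on dqood: d−10=t, q−9=h, o−10=e, o−9=f, d−10=t.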